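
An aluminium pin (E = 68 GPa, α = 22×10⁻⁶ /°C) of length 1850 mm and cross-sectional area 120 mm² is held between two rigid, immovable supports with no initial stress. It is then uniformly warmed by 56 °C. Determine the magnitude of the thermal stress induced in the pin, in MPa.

σ ≈ 83.8 MPa (compressive)

Because both ends are immovable the net strain is zero, and the suppressed thermal strain is αΔT = 22×10⁻⁶ × 56 = 1232×10⁻⁶.
σ = EαΔT = 68×10³ × 22×10⁻⁶ × 56 = 83.78 MPa (compressive; the pin is trying to expand).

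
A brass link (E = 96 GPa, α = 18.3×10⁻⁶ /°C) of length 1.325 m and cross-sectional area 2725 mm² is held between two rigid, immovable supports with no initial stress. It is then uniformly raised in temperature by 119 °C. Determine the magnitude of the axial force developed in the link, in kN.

With zero net strain, σ = E·αΔT = 96 GPa × 18.3×10⁻⁶ × 119 = 209.1 MPa.
Axial force P = σA = 209.1 × 2725 = 569700 N = 569.7 kN, compressive.

P ≈ 570 kN (compressive)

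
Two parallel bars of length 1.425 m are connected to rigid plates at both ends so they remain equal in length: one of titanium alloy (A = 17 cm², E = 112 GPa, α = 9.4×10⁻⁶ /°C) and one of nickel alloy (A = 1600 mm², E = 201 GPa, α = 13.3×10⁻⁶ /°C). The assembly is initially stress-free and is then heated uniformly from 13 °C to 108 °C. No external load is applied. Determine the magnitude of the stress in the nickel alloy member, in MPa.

σ ≈ 27.7 MPa (compressive)

Both members must finish at the same length. With the larger α, the nickel alloy tends to over-expand; the plates restrain it, putting the nickel alloy in compression and the titanium alloy in tension. With no external load the two internal forces are equal and opposite, magnitude P.
Compatibility of the two members (thermal + elastic change equal): (α₁ − α₂)ΔT = P·[1/(A₁E₁) + 1/(A₂E₂)].
|α₁ − α₂|·ΔT = 3.9×10⁻⁶ × 95 = 0.0003705.
1/(A₁E₁) + 1/(A₂E₂) = 1/(1700×112×10³) + 1/(1600×201×10³) = 8.362×10⁻⁹ N⁻¹.
So P = 0.0003705 / 8.362×10⁻⁹ = 44.31 kN.
σ_{nickel alloy} = P/A₂ = 44310/1600 = 27.69 MPa, compressive.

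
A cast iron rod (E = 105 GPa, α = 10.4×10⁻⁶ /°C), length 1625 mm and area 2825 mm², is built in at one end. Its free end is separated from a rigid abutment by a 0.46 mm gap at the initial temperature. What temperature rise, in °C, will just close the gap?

ΔT ≈ 27.2 °C

Contact occurs when the free expansion equals the gap: αΔT L = 0.46 mm.
So ΔT = g/(αL) = 0.46/(10.4×10⁻⁶ × 1625) = 27.22 °C.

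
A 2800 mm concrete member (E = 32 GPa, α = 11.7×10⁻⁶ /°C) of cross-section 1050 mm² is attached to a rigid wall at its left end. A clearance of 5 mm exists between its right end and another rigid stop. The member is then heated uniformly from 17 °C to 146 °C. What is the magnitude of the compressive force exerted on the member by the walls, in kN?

P ≈ 0 kN

Free thermal elongation = αΔT L = 11.7×10⁻⁶ × 129 × 2800 = 4.226 mm.
Since δ_free = 4.23 mm is less than the 5 mm gap, the member never touches the wall. No axial force develops.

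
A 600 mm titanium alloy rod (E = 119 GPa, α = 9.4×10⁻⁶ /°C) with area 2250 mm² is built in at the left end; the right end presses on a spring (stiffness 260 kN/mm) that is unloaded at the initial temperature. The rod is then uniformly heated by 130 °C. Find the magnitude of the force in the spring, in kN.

Free thermal expansion: δ_free = αΔT L = 9.4×10⁻⁶ × 130 × 600 = 0.7332 mm.
With a force P in the spring, the elastic change of the rod is PL/(AE) and that of the spring is P/k; compatibility requires their sum to equal δ_free.
P [ L/(AE) + 1/k ] = δ_free → P [ 600/(2250×119×10³) + 1/(260×10³) ] = 0.7332.
P = 0.7332 / 6.087×10⁻⁶ = 120500 N.

P ≈ 120 kN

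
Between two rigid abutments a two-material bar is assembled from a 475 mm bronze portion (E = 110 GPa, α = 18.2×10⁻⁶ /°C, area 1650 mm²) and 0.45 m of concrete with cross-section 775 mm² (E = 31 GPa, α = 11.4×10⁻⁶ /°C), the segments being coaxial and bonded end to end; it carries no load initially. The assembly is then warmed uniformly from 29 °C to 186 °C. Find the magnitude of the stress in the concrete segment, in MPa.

With the walls removed the bar would change length by δ_free = Σ αᵢΔT Lᵢ = 18.2×10⁻⁶×157×475 + 11.4×10⁻⁶×157×450 = 2.163 mm.
The rigid supports impose zero overall length change; the single axial force P common to all segments must satisfy P Σ Lᵢ/(AᵢEᵢ) = δ_free.
Σ Lᵢ/(AᵢEᵢ) = 475/(1650×110×10³) + 450/(775×31×10³) = 2.135×10⁻⁵ mm/N.
So P = 2.163 / 2.135×10⁻⁵ = 101.3 kN, compressive.
σ_{concrete} = P / A = 101300 / 775 = 130.7 MPa.

σ ≈ 131 MPa (compressive)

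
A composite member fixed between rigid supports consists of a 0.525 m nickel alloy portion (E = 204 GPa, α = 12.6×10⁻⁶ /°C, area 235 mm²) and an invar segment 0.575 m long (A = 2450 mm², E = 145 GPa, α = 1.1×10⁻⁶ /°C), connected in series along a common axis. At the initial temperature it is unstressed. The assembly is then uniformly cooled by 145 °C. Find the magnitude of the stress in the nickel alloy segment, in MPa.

σ ≈ 356 MPa (tensile)

With the walls removed the bar would change length by δ_free = Σ αᵢΔT Lᵢ = 12.6×10⁻⁶×145×525 + 1.1×10⁻⁶×145×575 = 1.051 mm.
The walls prevent any net length change, so an axial force P (same in every segment) develops. Compatibility: P · Σ Lᵢ/(AᵢEᵢ) = δ_free.
Σ Lᵢ/(AᵢEᵢ) = 525/(235×204×10³) + 575/(2450×145×10³) = 1.257×10⁻⁵ mm/N.
P = 1.051 / 1.257×10⁻⁵ = 83600 N = 83.6 kN, tensile.
σ_{nickel alloy} = P / A = 83600 / 235 = 355.8 MPa.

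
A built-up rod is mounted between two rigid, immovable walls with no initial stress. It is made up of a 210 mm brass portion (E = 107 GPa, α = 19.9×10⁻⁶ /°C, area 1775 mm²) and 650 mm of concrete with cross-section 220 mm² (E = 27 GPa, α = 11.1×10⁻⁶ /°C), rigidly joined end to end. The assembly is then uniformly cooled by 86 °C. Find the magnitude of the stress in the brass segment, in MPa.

σ ≈ 4.99 MPa (tensile)

If the supports were absent, the total length change would be Σ αᵢΔT Lᵢ = 19.9×10⁻⁶×86×210 + 11.1×10⁻⁶×86×650 = 0.9799 mm.
The walls prevent any net length change, so an axial force P (same in every segment) develops. Compatibility: P · Σ Lᵢ/(AᵢEᵢ) = δ_free.
The series flexibility is Σ Lᵢ/(AᵢEᵢ) = 210/(1775×107×10³) + 650/(220×27×10³) = 0.0001105 mm/N.
P = 0.9799 / 0.0001105 = 8865 N = 8.865 kN, tensile.
σ_{brass} = P / A = 8865 / 1775 = 4.994 MPa.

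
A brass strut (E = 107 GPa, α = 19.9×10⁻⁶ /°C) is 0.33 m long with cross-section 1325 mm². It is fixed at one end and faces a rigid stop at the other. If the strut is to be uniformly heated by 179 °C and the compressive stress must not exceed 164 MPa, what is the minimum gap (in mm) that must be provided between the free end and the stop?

Free expansion if unrestrained: δ_free = αΔT L = 19.9×10⁻⁶ × 179 × 330 = 1.175 mm.
A stress of 164 MPa corresponds to the wall pushing the strut back by σL/E = 164×330/(107×10³) = 0.5058 mm.
The gap must absorb the remainder: g_min = 1.175 − 0.5058 = 0.6697 mm.

g ≈ 0.67 mm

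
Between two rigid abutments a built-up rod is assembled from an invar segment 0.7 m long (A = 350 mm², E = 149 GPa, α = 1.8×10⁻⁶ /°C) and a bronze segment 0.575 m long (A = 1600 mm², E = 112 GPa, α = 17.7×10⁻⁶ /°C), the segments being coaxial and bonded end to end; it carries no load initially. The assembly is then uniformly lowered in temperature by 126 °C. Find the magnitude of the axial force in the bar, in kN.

With the walls removed the bar would change length by δ_free = Σ αᵢΔT Lᵢ = 1.8×10⁻⁶×126×700 + 17.7×10⁻⁶×126×575 = 1.441 mm.
The walls prevent any net length change, so an axial force P (same in every segment) develops. Compatibility: P · Σ Lᵢ/(AᵢEᵢ) = δ_free.
The series flexibility is Σ Lᵢ/(AᵢEᵢ) = 700/(350×149×10³) + 575/(1600×112×10³) = 1.663×10⁻⁵ mm/N.
Hence P = δ_free / Σ(L/AE) = 1.441/1.663×10⁻⁵ = 86.65 kN (tensile).

P ≈ 86.7 kN (tensile)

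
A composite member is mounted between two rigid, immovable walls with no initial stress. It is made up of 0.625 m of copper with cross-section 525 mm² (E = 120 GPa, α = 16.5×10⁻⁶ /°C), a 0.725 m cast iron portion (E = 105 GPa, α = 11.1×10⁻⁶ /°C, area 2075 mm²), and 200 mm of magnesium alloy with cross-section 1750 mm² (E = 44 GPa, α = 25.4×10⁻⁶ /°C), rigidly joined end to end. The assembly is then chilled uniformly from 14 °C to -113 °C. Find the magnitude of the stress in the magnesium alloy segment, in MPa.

σ ≈ 107 MPa (tensile)

With the walls removed the bar would change length by δ_free = Σ αᵢΔT Lᵢ = 16.5×10⁻⁶×127×625 + 11.1×10⁻⁶×127×725 + 25.4×10⁻⁶×127×200 = 2.977 mm.
The rigid supports impose zero overall length change; the single axial force P common to all segments must satisfy P Σ Lᵢ/(AᵢEᵢ) = δ_free.
The series flexibility is Σ Lᵢ/(AᵢEᵢ) = 625/(525×120×10³) + 725/(2075×105×10³) + 200/(1750×44×10³) = 1.585×10⁻⁵ mm/N.
So P = 2.977 / 1.585×10⁻⁵ = 187.9 kN, tensile.
σ_{magnesium alloy} = P / A = 187900 / 1750 = 107.4 MPa.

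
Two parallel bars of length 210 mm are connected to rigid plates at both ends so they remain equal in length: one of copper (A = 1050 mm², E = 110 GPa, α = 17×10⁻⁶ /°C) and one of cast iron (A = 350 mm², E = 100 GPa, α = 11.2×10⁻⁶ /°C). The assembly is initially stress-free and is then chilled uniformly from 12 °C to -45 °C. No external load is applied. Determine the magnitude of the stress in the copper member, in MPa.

σ ≈ 8.46 MPa (tensile)

The copper has the larger α, so on cooling it would change length more than the cast iron if both were free. The rigid plates force a common final length, so the copper is put into tension and the cast iron into compression, with equal and opposite forces P (no external load).
Compatibility of the two members (thermal + elastic change equal): (α₁ − α₂)ΔT = P·[1/(A₁E₁) + 1/(A₂E₂)].
|α₁ − α₂|·ΔT = 5.8×10⁻⁶ × 57 = 0.0003306.
1/(A₁E₁) + 1/(A₂E₂) = 1/(1050×110×10³) + 1/(350×100×10³) = 3.723×10⁻⁸ N⁻¹.
So P = 0.0003306 / 3.723×10⁻⁸ = 8.88 kN.
σ_{copper} = P/A₁ = 8880/1050 = 8.457 MPa, tensile.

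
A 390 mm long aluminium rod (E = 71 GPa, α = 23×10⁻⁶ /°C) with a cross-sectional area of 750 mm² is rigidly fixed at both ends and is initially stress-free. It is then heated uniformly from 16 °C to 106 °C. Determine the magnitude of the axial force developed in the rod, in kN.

P ≈ 110 kN (compressive)

The ends cannot move, so σ = EαΔT = 71×10³ × 23×10⁻⁶ × 90 = 147 MPa.
P = AEαΔT = 750 × 71×10³ × 23×10⁻⁶ × 90 = 110.2 kN (compressive).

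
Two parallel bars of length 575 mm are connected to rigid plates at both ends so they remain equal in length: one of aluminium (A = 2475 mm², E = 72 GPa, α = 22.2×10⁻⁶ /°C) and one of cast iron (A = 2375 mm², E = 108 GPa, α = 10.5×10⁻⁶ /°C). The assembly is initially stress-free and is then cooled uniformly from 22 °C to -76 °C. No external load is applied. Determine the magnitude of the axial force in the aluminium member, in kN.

The aluminium has the larger α, so on cooling it would change length more than the cast iron if both were free. The rigid plates force a common final length, so the aluminium is put into tension and the cast iron into compression, with equal and opposite forces P (no external load).
Compatibility of the two members (thermal + elastic change equal): (α₁ − α₂)ΔT = P·[1/(A₁E₁) + 1/(A₂E₂)].
|α₁ − α₂|·ΔT = 11.7×10⁻⁶ × 98 = 0.001147.
1/(A₁E₁) + 1/(A₂E₂) = 1/(2475×72×10³) + 1/(2375×108×10³) = 9.51×10⁻⁹ N⁻¹.
P = 0.001147 / 9.51×10⁻⁹ = 120600 N = 120.6 kN.

P ≈ 121 kN (tensile in the aluminium)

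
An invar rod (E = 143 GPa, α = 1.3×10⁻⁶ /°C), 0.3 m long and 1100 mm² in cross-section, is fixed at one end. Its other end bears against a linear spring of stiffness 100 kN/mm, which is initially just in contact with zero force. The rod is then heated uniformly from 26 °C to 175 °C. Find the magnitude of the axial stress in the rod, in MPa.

σ ≈ 4.44 MPa (compressive)

If the spring were absent the rod would lengthen by αΔT L = 1.3×10⁻⁶ × 149 × 300 = 0.05811 mm.
With a force P in the spring, the elastic change of the rod is PL/(AE) and that of the spring is P/k; compatibility requires their sum to equal δ_free.
P [ L/(AE) + 1/k ] = δ_free → P [ 300/(1100×143×10³) + 1/(100×10³) ] = 0.05811.
P = 0.05811 / 1.191×10⁻⁵ = 4880 N.
σ = P/A = 4880/1100 = 4.437 MPa.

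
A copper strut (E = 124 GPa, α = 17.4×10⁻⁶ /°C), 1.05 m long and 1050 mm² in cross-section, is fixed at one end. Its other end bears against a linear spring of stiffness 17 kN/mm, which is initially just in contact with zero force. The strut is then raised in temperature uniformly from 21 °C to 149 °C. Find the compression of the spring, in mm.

δ ≈ 2.06 mm

Free thermal expansion: δ_free = αΔT L = 17.4×10⁻⁶ × 128 × 1050 = 2.339 mm.
Let P be the compressive force at the spring. The strut shortens elastically by PL/(AE) and the spring compresses by P/k; together these equal δ_free.
So P = δ_free / [L/(AE) + 1/k] = 2.339 / [ 1050/(1050×124×10³) + 1/(17×10³) ].
P = 2.339 / 6.689×10⁻⁵ = 34960 N.
Spring compression = P/k = 34960/(17×10³) = 2.057 mm.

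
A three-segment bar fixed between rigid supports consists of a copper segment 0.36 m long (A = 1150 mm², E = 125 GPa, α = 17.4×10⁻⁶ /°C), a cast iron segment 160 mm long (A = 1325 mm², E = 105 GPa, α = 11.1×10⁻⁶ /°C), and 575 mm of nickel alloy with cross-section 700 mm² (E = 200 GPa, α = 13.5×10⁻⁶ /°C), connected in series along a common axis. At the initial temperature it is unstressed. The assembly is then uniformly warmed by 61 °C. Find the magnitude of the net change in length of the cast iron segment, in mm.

If the supports were absent, the total length change would be Σ αᵢΔT Lᵢ = 17.4×10⁻⁶×61×360 + 11.1×10⁻⁶×61×160 + 13.5×10⁻⁶×61×575 = 0.964 mm.
Since the ends are fixed, an axial force P builds up, equal in every segment, with P · Σ Lᵢ/(AᵢEᵢ) = δ_free.
The series flexibility is Σ Lᵢ/(AᵢEᵢ) = 360/(1150×125×10³) + 160/(1325×105×10³) + 575/(700×200×10³) = 7.762×10⁻⁶ mm/N.
Hence P = δ_free / Σ(L/AE) = 0.964/7.762×10⁻⁶ = 124.2 kN (compressive).
For the cast iron segment, free thermal change = 11.1×10⁻⁶×61×160 = 0.1083 mm and elastic change from P = 124200×160/(1325×105×10³) = 0.1428 mm; these oppose, so the net change is 0.0345 mm (segment shortens).

|ΔL| ≈ 0.0345 mm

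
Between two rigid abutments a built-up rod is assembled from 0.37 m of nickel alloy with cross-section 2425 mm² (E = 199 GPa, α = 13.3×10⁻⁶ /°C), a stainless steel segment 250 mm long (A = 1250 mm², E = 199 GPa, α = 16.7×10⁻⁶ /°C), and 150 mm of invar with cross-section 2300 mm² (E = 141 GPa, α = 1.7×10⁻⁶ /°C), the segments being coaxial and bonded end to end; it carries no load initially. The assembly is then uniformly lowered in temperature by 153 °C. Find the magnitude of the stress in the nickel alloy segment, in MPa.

Free thermal contraction of the whole bar: Σ αᵢΔT Lᵢ = 13.3×10⁻⁶×153×370 + 16.7×10⁻⁶×153×250 + 1.7×10⁻⁶×153×150 = 1.431 mm.
The walls prevent any net length change, so an axial force P (same in every segment) develops. Compatibility: P · Σ Lᵢ/(AᵢEᵢ) = δ_free.
Σ Lᵢ/(AᵢEᵢ) = 370/(2425×199×10³) + 250/(1250×199×10³) + 150/(2300×141×10³) = 2.234×10⁻⁶ mm/N.
Hence P = δ_free / Σ(L/AE) = 1.431/2.234×10⁻⁶ = 640.3 kN (tensile).
σ_{nickel alloy} = P / A = 640300 / 2425 = 264.1 MPa.

σ ≈ 264 MPa (tensile)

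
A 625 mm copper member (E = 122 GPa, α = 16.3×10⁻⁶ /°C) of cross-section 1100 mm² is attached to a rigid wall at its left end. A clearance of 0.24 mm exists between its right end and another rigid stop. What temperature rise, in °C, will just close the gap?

The gap closes when αΔT L = 0.24 mm, since the member is still unstressed at that instant.
So ΔT = g/(αL) = 0.24/(16.3×10⁻⁶ × 625) = 23.56 °C.

ΔT ≈ 23.6 °C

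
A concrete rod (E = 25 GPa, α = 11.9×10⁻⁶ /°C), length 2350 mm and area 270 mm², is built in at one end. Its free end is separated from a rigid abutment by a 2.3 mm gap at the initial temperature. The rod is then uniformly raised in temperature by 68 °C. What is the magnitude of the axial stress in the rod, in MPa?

σ ≈ 0 MPa

If the wall were absent the rod would grow by αΔT L = 11.9×10⁻⁶ × 68 × 2350 = 1.902 mm.
This is smaller than the 2.3 mm clearance, so the rod expands freely without reaching the stop — the stress is zero.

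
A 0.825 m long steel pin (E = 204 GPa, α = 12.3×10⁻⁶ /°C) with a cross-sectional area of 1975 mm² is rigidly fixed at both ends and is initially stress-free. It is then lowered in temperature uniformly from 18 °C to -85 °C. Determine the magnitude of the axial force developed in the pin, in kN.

The ends cannot move, so σ = EαΔT = 204×10³ × 12.3×10⁻⁶ × 103 = 258.4 MPa.
Then P = σA = 258.4 × 1975 mm² = 510.4 kN, tensile.

P ≈ 510 kN (tensile)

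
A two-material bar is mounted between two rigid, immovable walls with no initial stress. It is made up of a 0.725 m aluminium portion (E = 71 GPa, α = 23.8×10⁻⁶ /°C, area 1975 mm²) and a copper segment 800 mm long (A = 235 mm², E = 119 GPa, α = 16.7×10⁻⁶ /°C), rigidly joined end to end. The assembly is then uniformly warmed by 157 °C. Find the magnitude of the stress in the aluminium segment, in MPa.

σ ≈ 72.1 MPa (compressive)

Free thermal expansion of the whole bar: Σ αᵢΔT Lᵢ = 23.8×10⁻⁶×157×725 + 16.7×10⁻⁶×157×800 = 4.807 mm.
Since the ends are fixed, an axial force P builds up, equal in every segment, with P · Σ Lᵢ/(AᵢEᵢ) = δ_free.
The series flexibility is Σ Lᵢ/(AᵢEᵢ) = 725/(1975×71×10³) + 800/(235×119×10³) = 3.378×10⁻⁵ mm/N.
Hence P = δ_free / Σ(L/AE) = 4.807/3.378×10⁻⁵ = 142.3 kN (compressive).
σ_{aluminium} = P / A = 142300 / 1975 = 72.05 MPa.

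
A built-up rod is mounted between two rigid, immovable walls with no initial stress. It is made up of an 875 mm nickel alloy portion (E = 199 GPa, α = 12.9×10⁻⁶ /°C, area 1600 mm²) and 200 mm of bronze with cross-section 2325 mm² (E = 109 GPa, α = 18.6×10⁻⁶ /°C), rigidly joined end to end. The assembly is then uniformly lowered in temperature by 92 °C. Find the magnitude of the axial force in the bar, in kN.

P ≈ 390 kN (tensile)

With the walls removed the bar would change length by δ_free = Σ αᵢΔT Lᵢ = 12.9×10⁻⁶×92×875 + 18.6×10⁻⁶×92×200 = 1.381 mm.
Since the ends are fixed, an axial force P builds up, equal in every segment, with P · Σ Lᵢ/(AᵢEᵢ) = δ_free.
The series flexibility is Σ Lᵢ/(AᵢEᵢ) = 875/(1600×199×10³) + 200/(2325×109×10³) = 3.537×10⁻⁶ mm/N.
P = 1.381 / 3.537×10⁻⁶ = 390300 N = 390.3 kN, tensile.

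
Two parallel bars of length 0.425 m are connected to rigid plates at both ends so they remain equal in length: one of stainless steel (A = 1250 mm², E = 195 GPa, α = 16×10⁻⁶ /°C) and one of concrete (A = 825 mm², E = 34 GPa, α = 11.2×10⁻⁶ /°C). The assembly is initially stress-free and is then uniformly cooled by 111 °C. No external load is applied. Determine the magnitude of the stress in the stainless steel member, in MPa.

Both members must finish at the same length. With the larger α, the stainless steel tends to over-contract; the plates restrain it, putting the stainless steel in tension and the concrete in compression. With no external load the two internal forces are equal and opposite, magnitude P.
Compatibility of the two members (thermal + elastic change equal): (α₁ − α₂)ΔT = P·[1/(A₁E₁) + 1/(A₂E₂)].
|α₁ − α₂|·ΔT = 4.8×10⁻⁶ × 111 = 0.0005328.
1/(A₁E₁) + 1/(A₂E₂) = 1/(1250×195×10³) + 1/(825×34×10³) = 3.975×10⁻⁸ N⁻¹.
So P = 0.0005328 / 3.975×10⁻⁸ = 13.4 kN.
σ_{stainless steel} = P/A₁ = 13400/1250 = 10.72 MPa, tensile.

σ ≈ 10.7 MPa (tensile)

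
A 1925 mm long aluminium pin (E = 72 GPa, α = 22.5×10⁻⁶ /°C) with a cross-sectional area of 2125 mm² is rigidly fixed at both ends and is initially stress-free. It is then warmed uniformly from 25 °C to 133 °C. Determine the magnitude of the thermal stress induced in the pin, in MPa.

σ ≈ 175 MPa (compressive)

The supports are rigid, so the total axial strain is zero. The restrained thermal strain is ε = αΔT = 22.5×10⁻⁶ × 108 = 2430×10⁻⁶.
σ = EαΔT = 72×10³ × 22.5×10⁻⁶ × 108 = 175 MPa (compressive; the pin is trying to expand).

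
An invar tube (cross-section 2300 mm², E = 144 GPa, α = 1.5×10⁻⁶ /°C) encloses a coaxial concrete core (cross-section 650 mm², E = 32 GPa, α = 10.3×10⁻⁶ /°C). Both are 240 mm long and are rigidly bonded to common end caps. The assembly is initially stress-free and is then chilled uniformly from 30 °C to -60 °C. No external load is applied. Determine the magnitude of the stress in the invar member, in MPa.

Both members must finish at the same length. With the larger α, the concrete tends to over-contract; the plates restrain it, putting the concrete in tension and the invar in compression. With no external load the two internal forces are equal and opposite, magnitude P.
Compatibility of the two members (thermal + elastic change equal): (α₁ − α₂)ΔT = P·[1/(A₁E₁) + 1/(A₂E₂)].
|α₁ − α₂|·ΔT = 8.8×10⁻⁶ × 90 = 0.000792.
1/(A₁E₁) + 1/(A₂E₂) = 1/(2300×144×10³) + 1/(650×32×10³) = 5.11×10⁻⁸ N⁻¹.
P = 0.000792 / 5.11×10⁻⁸ = 15500 N = 15.5 kN.
σ_{invar} = P/A₁ = 15500/2300 = 6.739 MPa, compressive.

σ ≈ 6.74 MPa (compressive)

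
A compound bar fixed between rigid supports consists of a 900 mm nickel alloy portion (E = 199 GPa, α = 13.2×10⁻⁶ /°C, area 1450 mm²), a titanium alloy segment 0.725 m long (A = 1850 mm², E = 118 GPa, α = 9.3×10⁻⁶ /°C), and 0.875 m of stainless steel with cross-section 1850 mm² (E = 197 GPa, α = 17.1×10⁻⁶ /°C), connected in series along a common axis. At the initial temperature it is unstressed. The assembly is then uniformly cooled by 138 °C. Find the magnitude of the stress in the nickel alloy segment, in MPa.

σ ≈ 362 MPa (tensile)

Free thermal contraction of the whole bar: Σ αᵢΔT Lᵢ = 13.2×10⁻⁶×138×900 + 9.3×10⁻⁶×138×725 + 17.1×10⁻⁶×138×875 = 4.635 mm.
The rigid supports impose zero overall length change; the single axial force P common to all segments must satisfy P Σ Lᵢ/(AᵢEᵢ) = δ_free.
The series flexibility is Σ Lᵢ/(AᵢEᵢ) = 900/(1450×199×10³) + 725/(1850×118×10³) + 875/(1850×197×10³) = 8.841×10⁻⁶ mm/N.
So P = 4.635 / 8.841×10⁻⁶ = 524.2 kN, tensile.
σ_{nickel alloy} = P / A = 524200 / 1450 = 361.5 MPa.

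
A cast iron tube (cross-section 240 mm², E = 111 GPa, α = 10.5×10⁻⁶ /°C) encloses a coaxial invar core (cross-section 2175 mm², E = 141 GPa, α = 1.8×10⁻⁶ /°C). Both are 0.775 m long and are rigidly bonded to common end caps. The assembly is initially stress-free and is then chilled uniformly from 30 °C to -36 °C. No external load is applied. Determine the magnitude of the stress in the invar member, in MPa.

Both members must finish at the same length. With the larger α, the cast iron tends to over-contract; the plates restrain it, putting the cast iron in tension and the invar in compression. With no external load the two internal forces are equal and opposite, magnitude P.
Compatibility of the two members (thermal + elastic change equal): (α₁ − α₂)ΔT = P·[1/(A₁E₁) + 1/(A₂E₂)].
|α₁ − α₂|·ΔT = 8.7×10⁻⁶ × 66 = 0.0005742.
1/(A₁E₁) + 1/(A₂E₂) = 1/(240×111×10³) + 1/(2175×141×10³) = 4.08×10⁻⁸ N⁻¹.
So P = 0.0005742 / 4.08×10⁻⁸ = 14.07 kN.
σ_{invar} = P/A₂ = 14070/2175 = 6.471 MPa, compressive.

σ ≈ 6.47 MPa (compressive)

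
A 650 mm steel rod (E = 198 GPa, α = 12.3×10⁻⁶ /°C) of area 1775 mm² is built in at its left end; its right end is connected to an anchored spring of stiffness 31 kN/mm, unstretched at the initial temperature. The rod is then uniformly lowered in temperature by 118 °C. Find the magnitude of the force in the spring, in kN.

P ≈ 27.7 kN

The unrestrained thermal change is αΔT L = 12.3×10⁻⁶ × 118 × 650 = 0.9434 mm.
With a force P in the spring, the elastic change of the rod is PL/(AE) and that of the spring is P/k; compatibility requires their sum to equal δ_free.
P [ L/(AE) + 1/k ] = δ_free → P [ 650/(1775×198×10³) + 1/(31×10³) ] = 0.9434.
P = 0.9434 / 3.411×10⁻⁵ = 27660 N.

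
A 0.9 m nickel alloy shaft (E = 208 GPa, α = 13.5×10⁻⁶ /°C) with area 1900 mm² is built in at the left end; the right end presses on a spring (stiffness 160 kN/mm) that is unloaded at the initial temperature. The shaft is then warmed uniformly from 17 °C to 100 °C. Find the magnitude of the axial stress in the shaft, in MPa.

σ ≈ 62.2 MPa (compressive)

If the spring were absent the shaft would lengthen by αΔT L = 13.5×10⁻⁶ × 83 × 900 = 1.008 mm.
Let P be the compressive force at the spring. The shaft shortens elastically by PL/(AE) and the spring compresses by P/k; together these equal δ_free.
So P = δ_free / [L/(AE) + 1/k] = 1.008 / [ 900/(1900×208×10³) + 1/(160×10³) ].
P = 1.008 / 8.527×10⁻⁶ = 118300 N.
σ = P/A = 118300/1900 = 62.24 MPa.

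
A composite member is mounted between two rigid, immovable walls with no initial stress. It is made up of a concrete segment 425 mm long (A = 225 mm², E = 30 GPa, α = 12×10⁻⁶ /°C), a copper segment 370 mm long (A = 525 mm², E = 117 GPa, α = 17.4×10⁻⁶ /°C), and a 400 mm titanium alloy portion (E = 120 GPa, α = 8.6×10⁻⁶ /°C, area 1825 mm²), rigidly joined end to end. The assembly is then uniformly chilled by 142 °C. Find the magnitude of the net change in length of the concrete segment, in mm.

With the walls removed the bar would change length by δ_free = Σ αᵢΔT Lᵢ = 12×10⁻⁶×142×425 + 17.4×10⁻⁶×142×370 + 8.6×10⁻⁶×142×400 = 2.127 mm.
The rigid supports impose zero overall length change; the single axial force P common to all segments must satisfy P Σ Lᵢ/(AᵢEᵢ) = δ_free.
The series flexibility is Σ Lᵢ/(AᵢEᵢ) = 425/(225×30×10³) + 370/(525×117×10³) + 400/(1825×120×10³) = 7.081×10⁻⁵ mm/N.
So P = 2.127 / 7.081×10⁻⁵ = 30.04 kN, tensile.
For the concrete segment, free thermal change = 12×10⁻⁶×142×425 = 0.7242 mm and elastic change from P = 30040×425/(225×30×10³) = 1.891 mm; these oppose, so the net change is 1.17 mm (segment lengthens).

|ΔL| ≈ 1.17 mm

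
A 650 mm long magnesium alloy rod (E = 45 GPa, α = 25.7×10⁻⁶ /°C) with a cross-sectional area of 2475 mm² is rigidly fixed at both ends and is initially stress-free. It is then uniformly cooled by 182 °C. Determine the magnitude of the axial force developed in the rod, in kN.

P ≈ 521 kN (tensile)

The ends cannot move, so σ = EαΔT = 45×10³ × 25.7×10⁻⁶ × 182 = 210.5 MPa.
Axial force P = σA = 210.5 × 2475 = 520900 N = 520.9 kN, tensile.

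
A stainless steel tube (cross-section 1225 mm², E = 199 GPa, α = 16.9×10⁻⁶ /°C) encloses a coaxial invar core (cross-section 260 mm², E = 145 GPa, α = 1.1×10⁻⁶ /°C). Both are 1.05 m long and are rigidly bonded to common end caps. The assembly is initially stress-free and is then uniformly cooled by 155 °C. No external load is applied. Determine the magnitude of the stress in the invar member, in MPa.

σ ≈ 308 MPa (compressive)

Equilibrium of a rigid end plate with no external load gives equal and opposite internal forces ±P in the two members. Since α_{stainless steel} > α_{invar}, cooling drives the stainless steel into tension and the invar into compression.
Equating the net (thermal + elastic) strains gives |α₁ − α₂|·ΔT = P·[1/(A₁E₁) + 1/(A₂E₂)].
|α₁ − α₂|·ΔT = 15.8×10⁻⁶ × 155 = 0.002449.
1/(A₁E₁) + 1/(A₂E₂) = 1/(1225×199×10³) + 1/(260×145×10³) = 3.063×10⁻⁸ N⁻¹.
P = 0.002449 / 3.063×10⁻⁸ = 79960 N = 79.96 kN.
σ_{invar} = P/A₂ = 79960/260 = 307.5 MPa, compressive.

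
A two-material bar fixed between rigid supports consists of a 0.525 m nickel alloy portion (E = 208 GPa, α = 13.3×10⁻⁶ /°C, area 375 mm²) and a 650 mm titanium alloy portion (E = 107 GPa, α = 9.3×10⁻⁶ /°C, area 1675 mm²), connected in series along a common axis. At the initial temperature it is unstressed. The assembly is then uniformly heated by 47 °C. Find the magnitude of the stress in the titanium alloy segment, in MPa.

With the walls removed the bar would change length by δ_free = Σ αᵢΔT Lᵢ = 13.3×10⁻⁶×47×525 + 9.3×10⁻⁶×47×650 = 0.6123 mm.
The walls prevent any net length change, so an axial force P (same in every segment) develops. Compatibility: P · Σ Lᵢ/(AᵢEᵢ) = δ_free.
The series flexibility is Σ Lᵢ/(AᵢEᵢ) = 525/(375×208×10³) + 650/(1675×107×10³) = 1.036×10⁻⁵ mm/N.
P = 0.6123 / 1.036×10⁻⁵ = 59120 N = 59.12 kN, compressive.
σ_{titanium alloy} = P / A = 59120 / 1675 = 35.29 MPa.

σ ≈ 35.3 MPa (compressive)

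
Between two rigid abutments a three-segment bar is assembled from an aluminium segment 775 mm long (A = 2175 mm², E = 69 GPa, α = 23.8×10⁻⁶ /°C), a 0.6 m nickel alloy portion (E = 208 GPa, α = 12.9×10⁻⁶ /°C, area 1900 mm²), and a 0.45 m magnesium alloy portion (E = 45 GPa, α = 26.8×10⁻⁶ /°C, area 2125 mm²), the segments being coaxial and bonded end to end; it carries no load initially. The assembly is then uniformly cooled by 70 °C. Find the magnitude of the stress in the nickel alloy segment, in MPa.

Free thermal contraction of the whole bar: Σ αᵢΔT Lᵢ = 23.8×10⁻⁶×70×775 + 12.9×10⁻⁶×70×600 + 26.8×10⁻⁶×70×450 = 2.677 mm.
Since the ends are fixed, an axial force P builds up, equal in every segment, with P · Σ Lᵢ/(AᵢEᵢ) = δ_free.
The series flexibility is Σ Lᵢ/(AᵢEᵢ) = 775/(2175×69×10³) + 600/(1900×208×10³) + 450/(2125×45×10³) = 1.139×10⁻⁵ mm/N.
So P = 2.677 / 1.139×10⁻⁵ = 235.1 kN, tensile.
σ_{nickel alloy} = P / A = 235100 / 1900 = 123.7 MPa.

σ ≈ 124 MPa (tensile)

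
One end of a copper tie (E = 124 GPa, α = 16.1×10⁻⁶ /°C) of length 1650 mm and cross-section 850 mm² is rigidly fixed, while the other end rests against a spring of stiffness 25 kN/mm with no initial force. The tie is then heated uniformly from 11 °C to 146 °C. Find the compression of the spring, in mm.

δ ≈ 2.58 mm

The unrestrained thermal change is αΔT L = 16.1×10⁻⁶ × 135 × 1650 = 3.586 mm.
With a force P in the spring, the elastic change of the tie is PL/(AE) and that of the spring is P/k; compatibility requires their sum to equal δ_free.
So P = δ_free / [L/(AE) + 1/k] = 3.586 / [ 1650/(850×124×10³) + 1/(25×10³) ].
P = 3.586 / 5.565×10⁻⁵ = 64440 N.
Spring compression = P/k = 64440/(25×10³) = 2.578 mm.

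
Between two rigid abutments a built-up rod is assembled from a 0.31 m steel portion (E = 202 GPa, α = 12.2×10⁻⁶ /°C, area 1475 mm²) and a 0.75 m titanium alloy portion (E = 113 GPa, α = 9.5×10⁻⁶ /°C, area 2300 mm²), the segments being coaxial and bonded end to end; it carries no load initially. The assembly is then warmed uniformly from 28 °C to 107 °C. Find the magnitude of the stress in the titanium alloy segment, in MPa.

With the walls removed the bar would change length by δ_free = Σ αᵢΔT Lᵢ = 12.2×10⁻⁶×79×310 + 9.5×10⁻⁶×79×750 = 0.8617 mm.
The walls prevent any net length change, so an axial force P (same in every segment) develops. Compatibility: P · Σ Lᵢ/(AᵢEᵢ) = δ_free.
The series flexibility is Σ Lᵢ/(AᵢEᵢ) = 310/(1475×202×10³) + 750/(2300×113×10³) = 3.926×10⁻⁶ mm/N.
P = 0.8617 / 3.926×10⁻⁶ = 219500 N = 219.5 kN, compressive.
σ_{titanium alloy} = P / A = 219500 / 2300 = 95.42 MPa.

σ ≈ 95.4 MPa (compressive)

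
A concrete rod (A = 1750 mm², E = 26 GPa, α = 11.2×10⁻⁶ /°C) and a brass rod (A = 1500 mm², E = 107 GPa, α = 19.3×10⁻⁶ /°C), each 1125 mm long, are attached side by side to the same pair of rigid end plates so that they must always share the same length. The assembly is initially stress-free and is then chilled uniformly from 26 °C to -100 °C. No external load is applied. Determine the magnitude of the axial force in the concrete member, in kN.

The brass has the larger α, so on cooling it would change length more than the concrete if both were free. The rigid plates force a common final length, so the brass is put into tension and the concrete into compression, with equal and opposite forces P (no external load).
Setting the final lengths equal and cancelling L: (α₁ − α₂)ΔT = P/(A₁E₁) + P/(A₂E₂).
|α₁ − α₂|·ΔT = 8.1×10⁻⁶ × 126 = 0.001021.
1/(A₁E₁) + 1/(A₂E₂) = 1/(1750×26×10³) + 1/(1500×107×10³) = 2.821×10⁻⁸ N⁻¹.
P = 0.001021 / 2.821×10⁻⁸ = 36180 N = 36.18 kN.

P ≈ 36.2 kN (compressive in the concrete)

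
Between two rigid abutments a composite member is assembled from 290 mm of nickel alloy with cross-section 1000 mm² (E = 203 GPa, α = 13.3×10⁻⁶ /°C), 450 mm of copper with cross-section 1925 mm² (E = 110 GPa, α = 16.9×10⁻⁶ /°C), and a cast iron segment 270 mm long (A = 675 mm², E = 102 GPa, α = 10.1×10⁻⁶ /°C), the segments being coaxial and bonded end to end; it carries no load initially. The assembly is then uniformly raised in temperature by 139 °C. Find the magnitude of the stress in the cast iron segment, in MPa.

If the supports were absent, the total length change would be Σ αᵢΔT Lᵢ = 13.3×10⁻⁶×139×290 + 16.9×10⁻⁶×139×450 + 10.1×10⁻⁶×139×270 = 1.972 mm.
The walls prevent any net length change, so an axial force P (same in every segment) develops. Compatibility: P · Σ Lᵢ/(AᵢEᵢ) = δ_free.
Σ Lᵢ/(AᵢEᵢ) = 290/(1000×203×10³) + 450/(1925×110×10³) + 270/(675×102×10³) = 7.475×10⁻⁶ mm/N.
So P = 1.972 / 7.475×10⁻⁶ = 263.8 kN, compressive.
σ_{cast iron} = P / A = 263800 / 675 = 390.9 MPa.

σ ≈ 391 MPa (compressive)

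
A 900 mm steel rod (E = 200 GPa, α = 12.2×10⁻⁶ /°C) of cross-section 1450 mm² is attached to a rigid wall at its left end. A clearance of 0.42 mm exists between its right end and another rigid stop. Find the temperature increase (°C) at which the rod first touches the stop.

ΔT ≈ 38.3 °C

Contact occurs when the free expansion equals the gap: αΔT L = 0.42 mm.
So ΔT = g/(αL) = 0.42/(12.2×10⁻⁶ × 900) = 38.25 °C.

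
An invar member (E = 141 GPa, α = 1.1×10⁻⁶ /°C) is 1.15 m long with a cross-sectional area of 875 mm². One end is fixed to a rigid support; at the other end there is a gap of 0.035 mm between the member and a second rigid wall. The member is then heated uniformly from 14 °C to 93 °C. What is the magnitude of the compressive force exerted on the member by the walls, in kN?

If the wall were absent the member would grow by αΔT L = 1.1×10⁻⁶ × 79 × 1150 = 0.09993 mm.
The gap closes (δ_free > 0.035 mm) and the wall then resists a further 0.09993 − 0.035 = 0.06493 mm of expansion.
So σ = E(δ_free − g)/L = 141×10³ × 0.06493/1150 = 7.962 MPa.
Force on the wall = σA = 7.962 × 875 mm² = 6.966 kN.

P ≈ 6.97 kN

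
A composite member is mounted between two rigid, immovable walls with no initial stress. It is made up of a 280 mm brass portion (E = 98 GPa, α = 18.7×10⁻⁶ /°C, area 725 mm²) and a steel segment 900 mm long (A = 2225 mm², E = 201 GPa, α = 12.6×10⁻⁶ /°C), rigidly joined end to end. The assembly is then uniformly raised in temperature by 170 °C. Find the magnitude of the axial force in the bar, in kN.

P ≈ 473 kN (compressive)

With the walls removed the bar would change length by δ_free = Σ αᵢΔT Lᵢ = 18.7×10⁻⁶×170×280 + 12.6×10⁻⁶×170×900 = 2.818 mm.
The rigid supports impose zero overall length change; the single axial force P common to all segments must satisfy P Σ Lᵢ/(AᵢEᵢ) = δ_free.
The series flexibility is Σ Lᵢ/(AᵢEᵢ) = 280/(725×98×10³) + 900/(2225×201×10³) = 5.953×10⁻⁶ mm/N.
Hence P = δ_free / Σ(L/AE) = 2.818/5.953×10⁻⁶ = 473.3 kN (compressive).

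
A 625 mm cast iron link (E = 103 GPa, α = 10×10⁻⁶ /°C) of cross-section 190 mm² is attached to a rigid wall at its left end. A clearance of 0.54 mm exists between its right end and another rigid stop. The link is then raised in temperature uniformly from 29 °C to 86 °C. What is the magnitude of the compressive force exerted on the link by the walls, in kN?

Unrestrained expansion: δ_free = αΔT L = 10×10⁻⁶ × 57 × 625 = 0.3563 mm.
This is smaller than the 0.54 mm clearance, so the link expands freely without reaching the stop — the stress is zero.

P ≈ 0 kN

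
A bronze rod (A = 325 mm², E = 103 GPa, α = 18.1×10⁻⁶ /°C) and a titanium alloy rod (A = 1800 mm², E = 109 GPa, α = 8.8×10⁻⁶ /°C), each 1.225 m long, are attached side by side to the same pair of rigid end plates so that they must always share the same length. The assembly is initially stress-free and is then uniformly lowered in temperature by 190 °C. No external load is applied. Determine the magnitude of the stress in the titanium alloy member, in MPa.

Both members must finish at the same length. With the larger α, the bronze tends to over-contract; the plates restrain it, putting the bronze in tension and the titanium alloy in compression. With no external load the two internal forces are equal and opposite, magnitude P.
Setting the final lengths equal and cancelling L: (α₁ − α₂)ΔT = P/(A₁E₁) + P/(A₂E₂).
|α₁ − α₂|·ΔT = 9.3×10⁻⁶ × 190 = 0.001767.
1/(A₁E₁) + 1/(A₂E₂) = 1/(325×103×10³) + 1/(1800×109×10³) = 3.497×10⁻⁸ N⁻¹.
So P = 0.001767 / 3.497×10⁻⁸ = 50.53 kN.
σ_{titanium alloy} = P/A₂ = 50530/1800 = 28.07 MPa, compressive.

σ ≈ 28.1 MPa (compressive)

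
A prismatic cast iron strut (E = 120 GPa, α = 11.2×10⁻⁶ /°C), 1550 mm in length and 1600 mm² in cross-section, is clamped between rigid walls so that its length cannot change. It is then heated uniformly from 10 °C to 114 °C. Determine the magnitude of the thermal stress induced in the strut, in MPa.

σ ≈ 140 MPa (compressive)

The supports are rigid, so the total axial strain is zero. The restrained thermal strain is ε = αΔT = 11.2×10⁻⁶ × 104 = 1164.8×10⁻⁶.
σ = EαΔT = 120×10³ × 11.2×10⁻⁶ × 104 = 139.8 MPa (compressive; the strut is trying to expand).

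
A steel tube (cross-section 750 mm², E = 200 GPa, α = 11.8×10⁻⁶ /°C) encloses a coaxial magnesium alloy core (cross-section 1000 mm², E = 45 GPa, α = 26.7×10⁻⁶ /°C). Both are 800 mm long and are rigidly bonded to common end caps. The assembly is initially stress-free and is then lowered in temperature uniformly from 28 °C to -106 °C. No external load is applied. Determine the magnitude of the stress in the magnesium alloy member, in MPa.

The magnesium alloy has the larger α, so on cooling it would change length more than the steel if both were free. The rigid plates force a common final length, so the magnesium alloy is put into tension and the steel into compression, with equal and opposite forces P (no external load).
Compatibility of the two members (thermal + elastic change equal): (α₁ − α₂)ΔT = P·[1/(A₁E₁) + 1/(A₂E₂)].
|α₁ − α₂|·ΔT = 14.9×10⁻⁶ × 134 = 0.001997.
1/(A₁E₁) + 1/(A₂E₂) = 1/(750×200×10³) + 1/(1000×45×10³) = 2.889×10⁻⁸ N⁻¹.
P = 0.001997 / 2.889×10⁻⁸ = 69110 N = 69.11 kN.
σ_{magnesium alloy} = P/A₂ = 69110/1000 = 69.11 MPa, tensile.

σ ≈ 69.1 MPa (tensile)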